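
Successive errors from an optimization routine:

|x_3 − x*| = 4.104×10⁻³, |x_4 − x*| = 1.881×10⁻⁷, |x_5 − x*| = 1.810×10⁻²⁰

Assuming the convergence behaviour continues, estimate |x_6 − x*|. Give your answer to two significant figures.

First estimate the order: p ≈ ln(|x_5 − x*|/|x_4 − x*|) / ln(|x_4 − x*|/|x_3 − x*|) = ln(1.810×10⁻²⁰/1.881×10⁻⁷)/ln(1.881×10⁻⁷/4.104×10⁻³) = ln(9.62254e-14)/ln(4.58333e-05) ≈ 3.0001.
Then |x_6 − x*| ≈ |x_5 − x*|·(|x_5 − x*|/|x_4 − x*|)^p = 1.810×10⁻²⁰·(9.62254e-14)^3.0001 = 1.810×10⁻²⁰·8.88316e-40 ≈ 1.608e-59.

1.6e-59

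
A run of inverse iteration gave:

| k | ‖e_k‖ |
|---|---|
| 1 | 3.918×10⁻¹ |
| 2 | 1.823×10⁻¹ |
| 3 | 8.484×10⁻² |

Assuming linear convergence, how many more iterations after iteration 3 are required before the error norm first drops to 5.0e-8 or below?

19

Rate ρ ≈ ‖e_3‖/‖e_2‖ = 8.484×10⁻²/1.823×10⁻¹ = 0.4654.
After j more steps, ‖e_{3+j}‖ ≈ 8.484×10⁻²·ρ^j; need ρ^j ≤ 5.0e-8/8.484×10⁻² = 5.89345e-07.
j ≥ ln(5.89345e-07)/ln(0.4654) = -14.3443/-0.76486 = 18.754.
So 19 more iterations are needed.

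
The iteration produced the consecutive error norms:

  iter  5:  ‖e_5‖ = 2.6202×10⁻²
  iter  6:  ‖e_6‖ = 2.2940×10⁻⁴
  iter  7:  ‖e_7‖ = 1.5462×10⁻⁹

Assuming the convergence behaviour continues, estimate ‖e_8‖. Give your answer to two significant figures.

First estimate the order: p ≈ ln(‖e_7‖/‖e_6‖) / ln(‖e_6‖/‖e_5‖) = ln(1.5462×10⁻⁹/2.2940×10⁻⁴)/ln(2.2940×10⁻⁴/2.6202×10⁻²) = ln(6.74019e-06)/ln(0.00875506) ≈ 2.5131.
Then ‖e_8‖ ≈ ‖e_7‖·(‖e_7‖/‖e_6‖)^p = 1.5462×10⁻⁹·(6.74019e-06)^2.5131 = 1.5462×10⁻⁹·1.0091e-13 ≈ 1.56e-22.

1.6e-22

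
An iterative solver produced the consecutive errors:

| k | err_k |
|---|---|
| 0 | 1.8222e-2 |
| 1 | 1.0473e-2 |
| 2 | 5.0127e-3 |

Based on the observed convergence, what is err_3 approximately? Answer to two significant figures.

1.9e-3

First estimate the order: p ≈ ln(err_2/err_1) / ln(err_1/err_0) = ln(5.0127e-3/1.0473e-2)/ln(1.0473e-2/1.8222e-2) = ln(0.478631)/ln(0.574745) ≈ 1.3304.
Then err_3 ≈ err_2·(err_2/err_1)^p = 5.0127e-3·(0.478631)^1.3304 = 5.0127e-3·0.375209 ≈ 0.001881.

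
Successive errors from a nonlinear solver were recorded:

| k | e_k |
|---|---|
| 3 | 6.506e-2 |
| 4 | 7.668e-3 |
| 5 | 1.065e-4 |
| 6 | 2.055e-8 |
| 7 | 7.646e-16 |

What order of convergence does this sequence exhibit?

2

Consecutive ratios: e_7/e_6 = 7.646e-16/2.055e-8 = 3.72068e-08, e_6/e_5 = 2.055e-8/1.065e-4 = 0.000192958.
p ≈ ln(3.72068e-08)/ln(0.000192958) = -17.1068/-8.5530 ≈ 2.00.
So the convergence is quadratic (order 2).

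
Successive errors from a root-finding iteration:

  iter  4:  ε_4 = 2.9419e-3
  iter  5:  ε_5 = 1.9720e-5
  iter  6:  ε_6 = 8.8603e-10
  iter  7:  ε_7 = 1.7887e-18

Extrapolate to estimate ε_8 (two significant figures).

7.3e-36

First estimate the order: p ≈ ln(ε_7/ε_6) / ln(ε_6/ε_5) = ln(1.7887e-18/8.8603e-10)/ln(8.8603e-10/1.9720e-5) = ln(2.01878e-09)/ln(4.49305e-05) ≈ 2.0000.
Then ε_8 ≈ ε_7·(ε_7/ε_6)^p = 1.7887e-18·(2.01878e-09)^2.0000 = 1.7887e-18·4.07547e-18 ≈ 7.29e-36.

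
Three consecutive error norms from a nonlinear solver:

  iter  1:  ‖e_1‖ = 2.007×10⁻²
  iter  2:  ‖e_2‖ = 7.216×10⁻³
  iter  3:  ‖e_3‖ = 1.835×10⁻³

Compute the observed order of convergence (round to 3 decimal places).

p ≈ ln(‖e_3‖/‖e_2‖) / ln(‖e_2‖/‖e_1‖)
  = ln(1.835×10⁻³/7.216×10⁻³) / ln(7.216×10⁻³/2.007×10⁻²)
  = ln(0.254296) / ln(0.359542)
  = -1.369256 / -1.022924 ≈ 1.338571

1.339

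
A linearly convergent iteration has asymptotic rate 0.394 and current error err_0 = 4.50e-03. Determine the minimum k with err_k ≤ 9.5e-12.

22

After k steps, err_k ≈ 4.50e-03·0.394^k.
Need 0.394^k ≤ 9.5e-12/4.50e-03 = 2.11111e-09.
k ≥ ln(2.11111e-09)/ln(0.394) = -19.9761/-0.93140 = 21.447.
Smallest integer k = 22.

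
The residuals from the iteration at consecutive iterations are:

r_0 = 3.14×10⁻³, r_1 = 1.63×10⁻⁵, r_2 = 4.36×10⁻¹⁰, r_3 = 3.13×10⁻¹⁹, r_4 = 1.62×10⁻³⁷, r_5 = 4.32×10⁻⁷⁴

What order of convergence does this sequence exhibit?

2

Consecutive ratios: r_5/r_4 = 4.32×10⁻⁷⁴/1.62×10⁻³⁷ = 2.66667e-37, r_4/r_3 = 1.62×10⁻³⁷/3.13×10⁻¹⁹ = 5.17572e-19.
p ≈ ln(2.66667e-37)/ln(5.17572e-19) = -84.2148/-42.1051 ≈ 2.00.
So the convergence is quadratic (order 2).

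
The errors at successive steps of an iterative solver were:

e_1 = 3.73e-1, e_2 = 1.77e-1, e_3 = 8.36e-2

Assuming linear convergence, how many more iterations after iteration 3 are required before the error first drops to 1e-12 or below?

Rate ρ ≈ e_3/e_2 = 8.36e-2/1.77e-1 = 0.4723.
After j more steps, e_{3+j} ≈ 8.36e-2·ρ^j; need ρ^j ≤ 1e-12/8.36e-2 = 1.19617e-11.
j ≥ ln(1.19617e-11)/ln(0.4723) = -25.1493/-0.75014 = 33.526.
So 34 more iterations are needed.

34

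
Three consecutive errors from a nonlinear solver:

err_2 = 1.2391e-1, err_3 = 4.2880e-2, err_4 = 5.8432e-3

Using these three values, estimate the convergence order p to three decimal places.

p ≈ ln(err_4/err_3) / ln(err_3/err_2)
  = ln(5.8432e-3/4.2880e-2) / ln(4.2880e-2/1.2391e-1)
  = ln(0.136269) / ln(0.346058)
  = -1.993124 / -1.061149 ≈ 1.878270

1.878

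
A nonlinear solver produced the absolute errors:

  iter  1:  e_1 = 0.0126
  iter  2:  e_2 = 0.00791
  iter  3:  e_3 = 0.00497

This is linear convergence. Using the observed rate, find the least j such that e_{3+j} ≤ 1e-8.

Rate ρ ≈ e_3/e_2 = 0.00497/0.00791 = 0.6283.
After j more steps, e_{3+j} ≈ 0.00497·ρ^j; need ρ^j ≤ 1e-8/0.00497 = 2.01207e-06.
j ≥ ln(2.01207e-06)/ln(0.6283) = -13.1163/-0.46474 = 28.223.
So 29 more iterations are needed.

29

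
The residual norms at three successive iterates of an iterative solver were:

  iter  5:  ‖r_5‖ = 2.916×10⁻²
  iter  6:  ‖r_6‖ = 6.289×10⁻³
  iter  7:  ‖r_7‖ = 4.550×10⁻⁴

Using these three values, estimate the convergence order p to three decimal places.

p ≈ ln(‖r_7‖/‖r_6‖) / ln(‖r_6‖/‖r_5‖)
  = ln(4.550×10⁻⁴/6.289×10⁻³) / ln(6.289×10⁻³/2.916×10⁻²)
  = ln(0.0723485) / ln(0.215672)
  = -2.626261 / -1.533997 ≈ 1.712038

1.712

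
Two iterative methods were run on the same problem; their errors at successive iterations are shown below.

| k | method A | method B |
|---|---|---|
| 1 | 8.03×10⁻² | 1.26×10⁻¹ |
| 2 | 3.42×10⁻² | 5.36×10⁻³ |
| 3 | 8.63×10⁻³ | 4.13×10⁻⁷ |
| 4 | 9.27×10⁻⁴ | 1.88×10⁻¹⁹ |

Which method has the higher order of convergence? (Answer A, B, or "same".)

Method A: p ≈ ln(9.27×10⁻⁴/8.63×10⁻³)/ln(8.63×10⁻³/3.42×10⁻²) ≈ 1.62.
Method B: p ≈ ln(1.88×10⁻¹⁹/4.13×10⁻⁷)/ln(4.13×10⁻⁷/5.36×10⁻³) ≈ 3.00.
Method B has the higher order (≈3.0 vs ≈1.6).

B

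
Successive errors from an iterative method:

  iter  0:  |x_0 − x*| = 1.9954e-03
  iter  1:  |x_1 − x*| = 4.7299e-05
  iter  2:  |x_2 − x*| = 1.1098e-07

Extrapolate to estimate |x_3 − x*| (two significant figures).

First estimate the order: p ≈ ln(|x_2 − x*|/|x_1 − x*|) / ln(|x_1 − x*|/|x_0 − x*|) = ln(1.1098e-07/4.7299e-05)/ln(4.7299e-05/1.9954e-03) = ln(0.00234635)/ln(0.023704) ≈ 1.6180.
Then |x_3 − x*| ≈ |x_2 − x*|·(|x_2 − x*|/|x_1 − x*|)^p = 1.1098e-07·(0.00234635)^1.6180 = 1.1098e-07·5.56283e-05 ≈ 6.174e-12.

6.2e-12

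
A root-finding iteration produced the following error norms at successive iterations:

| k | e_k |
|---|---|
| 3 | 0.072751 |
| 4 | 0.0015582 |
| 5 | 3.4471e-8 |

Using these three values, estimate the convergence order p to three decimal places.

p ≈ ln(e_5/e_4) / ln(e_4/e_3)
  = ln(3.4471e-8/0.0015582) / ln(0.0015582/0.072751)
  = ln(2.21223e-05) / ln(0.0214183)
  = -10.718924 / -3.843510 ≈ 2.788837

2.789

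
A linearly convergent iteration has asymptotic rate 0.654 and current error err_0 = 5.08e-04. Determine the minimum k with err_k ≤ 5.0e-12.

44

After k steps, err_k ≈ 5.08e-04·0.654^k.
Need 0.654^k ≤ 5.0e-12/5.08e-04 = 9.84252e-09.
k ≥ ln(9.84252e-09)/ln(0.654) = -18.4366/-0.42465 = 43.416.
Smallest integer k = 44.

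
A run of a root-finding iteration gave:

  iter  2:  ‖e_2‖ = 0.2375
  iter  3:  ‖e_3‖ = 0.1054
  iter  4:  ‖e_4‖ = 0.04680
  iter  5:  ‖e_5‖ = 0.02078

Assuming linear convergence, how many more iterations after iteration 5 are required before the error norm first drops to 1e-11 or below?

27

Rate ρ ≈ ‖e_5‖/‖e_4‖ = 0.02078/0.04680 = 0.4440.
After j more steps, ‖e_{5+j}‖ ≈ 0.02078·ρ^j; need ρ^j ≤ 1e-11/0.02078 = 4.81232e-10.
j ≥ ln(4.81232e-10)/ln(0.4440) = -21.4547/-0.81193 = 26.424.
So 27 more iterations are needed.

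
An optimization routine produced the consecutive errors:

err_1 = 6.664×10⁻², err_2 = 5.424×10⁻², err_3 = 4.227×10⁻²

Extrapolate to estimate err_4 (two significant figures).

First estimate the order: p ≈ ln(err_3/err_2) / ln(err_2/err_1) = ln(4.227×10⁻²/5.424×10⁻²)/ln(5.424×10⁻²/6.664×10⁻²) = ln(0.779314)/ln(0.813926) ≈ 1.2111.
Then err_4 ≈ err_3·(err_3/err_2)^p = 4.227×10⁻²·(0.779314)^1.2111 = 4.227×10⁻²·0.739355 ≈ 0.03125.

3.1e-2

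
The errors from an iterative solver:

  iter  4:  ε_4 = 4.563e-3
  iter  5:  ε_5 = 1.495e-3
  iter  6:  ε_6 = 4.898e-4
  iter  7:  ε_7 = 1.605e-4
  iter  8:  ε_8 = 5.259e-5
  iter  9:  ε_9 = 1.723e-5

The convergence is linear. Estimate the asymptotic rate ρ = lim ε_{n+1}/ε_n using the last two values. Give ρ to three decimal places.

0.328

ρ ≈ ε_9/ε_8 = 1.723e-5/5.259e-5 = 0.32763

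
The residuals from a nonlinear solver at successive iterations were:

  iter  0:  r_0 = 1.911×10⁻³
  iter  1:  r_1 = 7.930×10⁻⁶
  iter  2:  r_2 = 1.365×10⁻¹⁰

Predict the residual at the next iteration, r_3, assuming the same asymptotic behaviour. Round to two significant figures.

First estimate the order: p ≈ ln(r_2/r_1) / ln(r_1/r_0) = ln(1.365×10⁻¹⁰/7.930×10⁻⁶)/ln(7.930×10⁻⁶/1.911×10⁻³) = ln(1.72131e-05)/ln(0.00414966) ≈ 2.0001.
Then r_3 ≈ r_2·(r_2/r_1)^p = 1.365×10⁻¹⁰·(1.72131e-05)^2.0001 = 1.365×10⁻¹⁰·2.95966e-10 ≈ 4.04e-20.

4.0e-20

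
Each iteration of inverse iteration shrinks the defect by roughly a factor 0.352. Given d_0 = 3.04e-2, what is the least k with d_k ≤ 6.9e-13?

24

After k steps, d_k ≈ 3.04e-2·0.352^k.
Need 0.352^k ≤ 6.9e-13/3.04e-2 = 2.26974e-11.
k ≥ ln(2.26974e-11)/ln(0.352) = -24.5088/-1.04412 = 23.473.
Smallest integer k = 24.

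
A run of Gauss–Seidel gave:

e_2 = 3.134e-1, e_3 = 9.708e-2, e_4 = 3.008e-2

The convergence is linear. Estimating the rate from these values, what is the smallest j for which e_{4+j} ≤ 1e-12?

21

Rate ρ ≈ e_4/e_3 = 3.008e-2/9.708e-2 = 0.3098.
After j more steps, e_{4+j} ≈ 3.008e-2·ρ^j; need ρ^j ≤ 1e-12/3.008e-2 = 3.32447e-11.
j ≥ ln(3.32447e-11)/ln(0.3098) = -24.1271/-1.17183 = 20.589.
So 21 more iterations are needed.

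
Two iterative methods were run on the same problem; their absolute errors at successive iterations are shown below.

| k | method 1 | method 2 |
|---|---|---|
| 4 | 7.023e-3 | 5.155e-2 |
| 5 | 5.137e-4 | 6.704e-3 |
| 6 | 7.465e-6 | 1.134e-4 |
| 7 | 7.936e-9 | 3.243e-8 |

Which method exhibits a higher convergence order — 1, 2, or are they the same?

Method 1: p ≈ ln(7.936e-9/7.465e-6)/ln(7.465e-6/5.137e-4) ≈ 1.62.
Method 2: p ≈ ln(3.243e-8/1.134e-4)/ln(1.134e-4/6.704e-3) ≈ 2.00.
Method 2 has the higher order (≈2.0 vs ≈1.6).

2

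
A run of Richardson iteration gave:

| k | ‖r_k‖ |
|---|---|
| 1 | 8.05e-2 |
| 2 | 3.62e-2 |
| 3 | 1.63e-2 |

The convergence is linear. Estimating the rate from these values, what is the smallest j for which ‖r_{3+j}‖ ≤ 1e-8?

Rate ρ ≈ ‖r_3‖/‖r_2‖ = 1.63e-2/3.62e-2 = 0.4503.
After j more steps, ‖r_{3+j}‖ ≈ 1.63e-2·ρ^j; need ρ^j ≤ 1e-8/1.63e-2 = 6.13497e-07.
j ≥ ln(6.13497e-07)/ln(0.4503) = -14.3041/-0.79784 = 17.929.
So 18 more iterations are needed.

18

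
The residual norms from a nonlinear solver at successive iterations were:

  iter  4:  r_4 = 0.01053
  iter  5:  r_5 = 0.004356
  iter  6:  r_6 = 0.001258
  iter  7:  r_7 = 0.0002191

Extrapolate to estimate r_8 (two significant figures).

First estimate the order: p ≈ ln(r_7/r_6) / ln(r_6/r_5) = ln(0.0002191/0.001258)/ln(0.001258/0.004356) = ln(0.174165)/ln(0.288797) ≈ 1.4072.
Then r_8 ≈ r_7·(r_7/r_6)^p = 0.0002191·(0.174165)^1.4072 = 0.0002191·0.0854831 ≈ 1.873e-05.

1.9e-5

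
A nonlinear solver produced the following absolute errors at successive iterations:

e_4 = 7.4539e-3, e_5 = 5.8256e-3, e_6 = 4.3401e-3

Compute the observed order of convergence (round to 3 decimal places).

p ≈ ln(e_6/e_5) / ln(e_5/e_4)
  = ln(4.3401e-3/5.8256e-3) / ln(5.8256e-3/7.4539e-3)
  = ln(0.745005) / ln(0.781551)
  = -0.294364 / -0.246475 ≈ 1.194296

1.194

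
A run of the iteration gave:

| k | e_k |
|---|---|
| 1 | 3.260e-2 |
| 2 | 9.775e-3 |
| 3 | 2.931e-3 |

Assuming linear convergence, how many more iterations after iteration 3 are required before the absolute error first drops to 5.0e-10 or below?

Rate ρ ≈ e_3/e_2 = 2.931e-3/9.775e-3 = 0.2998.
After j more steps, e_{3+j} ≈ 2.931e-3·ρ^j; need ρ^j ≤ 5.0e-10/2.931e-3 = 1.7059e-07.
j ≥ ln(1.7059e-07)/ln(0.2998) = -15.5840/-1.20464 = 12.937.
So 13 more iterations are needed.

13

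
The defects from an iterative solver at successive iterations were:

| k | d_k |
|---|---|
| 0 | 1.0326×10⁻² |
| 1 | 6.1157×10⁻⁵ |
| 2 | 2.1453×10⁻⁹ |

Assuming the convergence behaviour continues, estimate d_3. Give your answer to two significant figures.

2.6e-18

First estimate the order: p ≈ ln(d_2/d_1) / ln(d_1/d_0) = ln(2.1453×10⁻⁹/6.1157×10⁻⁵)/ln(6.1157×10⁻⁵/1.0326×10⁻²) = ln(3.50786e-05)/ln(0.00592262) ≈ 2.0000.
Then d_3 ≈ d_2·(d_2/d_1)^p = 2.1453×10⁻⁹·(3.50786e-05)^2.0000 = 2.1453×10⁻⁹·1.23051e-09 ≈ 2.64e-18.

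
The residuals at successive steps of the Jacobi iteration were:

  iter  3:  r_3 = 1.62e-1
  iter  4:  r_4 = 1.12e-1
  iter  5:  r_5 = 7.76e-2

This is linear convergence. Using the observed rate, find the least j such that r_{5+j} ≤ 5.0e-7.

33

Rate ρ ≈ r_5/r_4 = 7.76e-2/1.12e-1 = 0.6929.
After j more steps, r_{5+j} ≈ 7.76e-2·ρ^j; need ρ^j ≤ 5.0e-7/7.76e-2 = 6.4433e-06.
j ≥ ln(6.4433e-06)/ln(0.6929) = -11.9525/-0.36687 = 32.580.
So 33 more iterations are needed.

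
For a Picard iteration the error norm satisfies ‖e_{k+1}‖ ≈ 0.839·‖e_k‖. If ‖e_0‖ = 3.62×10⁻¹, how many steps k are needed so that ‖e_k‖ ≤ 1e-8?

100

After k steps, ‖e_k‖ ≈ 3.62×10⁻¹·0.839^k.
Need 0.839^k ≤ 1e-8/3.62×10⁻¹ = 2.76243e-08.
k ≥ ln(2.76243e-08)/ln(0.839) = -17.4046/-0.17554 = 99.149.
Smallest integer k = 100.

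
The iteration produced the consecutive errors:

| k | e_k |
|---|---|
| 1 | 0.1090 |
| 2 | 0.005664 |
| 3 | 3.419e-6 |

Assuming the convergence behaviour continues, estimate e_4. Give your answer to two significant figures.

First estimate the order: p ≈ ln(e_3/e_2) / ln(e_2/e_1) = ln(3.419e-6/0.005664)/ln(0.005664/0.1090) = ln(0.000603637)/ln(0.0519633) ≈ 2.5066.
Then e_4 ≈ e_3·(e_3/e_2)^p = 3.419e-6·(0.000603637)^2.5066 = 3.419e-6·8.52497e-09 ≈ 2.915e-14.

2.9e-14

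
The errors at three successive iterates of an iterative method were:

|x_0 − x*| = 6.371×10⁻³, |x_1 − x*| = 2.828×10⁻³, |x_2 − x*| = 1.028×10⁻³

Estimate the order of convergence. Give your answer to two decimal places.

p ≈ ln(|x_2 − x*|/|x_1 − x*|) / ln(|x_1 − x*|/|x_0 − x*|)
  = ln(1.028×10⁻³/2.828×10⁻³) / ln(2.828×10⁻³/6.371×10⁻³)
  = ln(0.363508) / ln(0.443886)
  = -1.01195 / -0.81219 ≈ 1.24595

1.25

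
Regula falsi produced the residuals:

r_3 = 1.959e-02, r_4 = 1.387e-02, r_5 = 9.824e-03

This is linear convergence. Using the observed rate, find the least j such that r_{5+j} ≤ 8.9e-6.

21

Rate ρ ≈ r_5/r_4 = 9.824e-03/1.387e-02 = 0.7083.
After j more steps, r_{5+j} ≈ 9.824e-03·ρ^j; need ρ^j ≤ 8.9e-6/9.824e-03 = 0.000905945.
j ≥ ln(0.000905945)/ln(0.7083) = -7.0065/-0.34489 = 20.315.
So 21 more iterations are needed.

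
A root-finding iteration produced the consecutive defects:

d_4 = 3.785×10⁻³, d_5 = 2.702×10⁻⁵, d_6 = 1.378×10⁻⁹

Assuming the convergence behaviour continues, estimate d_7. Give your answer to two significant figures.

3.6e-18

First estimate the order: p ≈ ln(d_6/d_5) / ln(d_5/d_4) = ln(1.378×10⁻⁹/2.702×10⁻⁵)/ln(2.702×10⁻⁵/3.785×10⁻³) = ln(5.09993e-05)/ln(0.00713871) ≈ 1.9998.
Then d_7 ≈ d_6·(d_6/d_5)^p = 1.378×10⁻⁹·(5.09993e-05)^1.9998 = 1.378×10⁻⁹·2.60608e-09 ≈ 3.591e-18.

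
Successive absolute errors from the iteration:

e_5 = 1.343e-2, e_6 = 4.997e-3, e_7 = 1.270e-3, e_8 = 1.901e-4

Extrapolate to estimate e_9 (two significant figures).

1.4e-5

First estimate the order: p ≈ ln(e_8/e_7) / ln(e_7/e_6) = ln(1.901e-4/1.270e-3)/ln(1.270e-3/4.997e-3) = ln(0.149685)/ln(0.254152) ≈ 1.3865.
Then e_9 ≈ e_8·(e_8/e_7)^p = 1.901e-4·(0.149685)^1.3865 = 1.901e-4·0.071843 ≈ 1.366e-05.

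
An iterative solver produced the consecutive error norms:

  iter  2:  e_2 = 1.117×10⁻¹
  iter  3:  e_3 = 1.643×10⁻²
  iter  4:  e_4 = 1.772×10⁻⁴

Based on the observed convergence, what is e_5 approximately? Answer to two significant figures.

4.0e-9

First estimate the order: p ≈ ln(e_4/e_3) / ln(e_3/e_2) = ln(1.772×10⁻⁴/1.643×10⁻²)/ln(1.643×10⁻²/1.117×10⁻¹) = ln(0.0107851)/ln(0.14709) ≈ 2.3632.
Then e_5 ≈ e_4·(e_4/e_3)^p = 1.772×10⁻⁴·(0.0107851)^2.3632 = 1.772×10⁻⁴·2.24476e-05 ≈ 3.978e-09.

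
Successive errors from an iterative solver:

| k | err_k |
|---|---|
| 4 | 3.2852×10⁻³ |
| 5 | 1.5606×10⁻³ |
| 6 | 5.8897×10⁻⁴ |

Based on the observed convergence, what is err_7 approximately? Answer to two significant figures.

1.6e-4

First estimate the order: p ≈ ln(err_6/err_5) / ln(err_5/err_4) = ln(5.8897×10⁻⁴/1.5606×10⁻³)/ln(1.5606×10⁻³/3.2852×10⁻³) = ln(0.3774)/ln(0.47504) ≈ 1.3091.
Then err_7 ≈ err_6·(err_6/err_5)^p = 5.8897×10⁻⁴·(0.3774)^1.3091 = 5.8897×10⁻⁴·0.279249 ≈ 0.0001645.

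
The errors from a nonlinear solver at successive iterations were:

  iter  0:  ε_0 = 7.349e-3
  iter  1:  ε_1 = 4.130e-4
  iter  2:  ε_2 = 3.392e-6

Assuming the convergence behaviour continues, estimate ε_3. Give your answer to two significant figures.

First estimate the order: p ≈ ln(ε_2/ε_1) / ln(ε_1/ε_0) = ln(3.392e-6/4.130e-4)/ln(4.130e-4/7.349e-3) = ln(0.00821308)/ln(0.0561981) ≈ 1.6680.
Then ε_3 ≈ ε_2·(ε_2/ε_1)^p = 3.392e-6·(0.00821308)^1.6680 = 3.392e-6·0.000332197 ≈ 1.127e-09.

1.1e-9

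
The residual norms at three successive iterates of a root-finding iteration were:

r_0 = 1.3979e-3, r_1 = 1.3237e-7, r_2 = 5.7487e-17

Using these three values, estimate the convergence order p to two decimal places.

2.33

p ≈ ln(r_2/r_1) / ln(r_1/r_0)
  = ln(5.7487e-17/1.3237e-7) / ln(1.3237e-7/1.3979e-3)
  = ln(4.3429e-10) / ln(9.4692e-05)
  = -21.55731 / -9.26488 ≈ 2.32678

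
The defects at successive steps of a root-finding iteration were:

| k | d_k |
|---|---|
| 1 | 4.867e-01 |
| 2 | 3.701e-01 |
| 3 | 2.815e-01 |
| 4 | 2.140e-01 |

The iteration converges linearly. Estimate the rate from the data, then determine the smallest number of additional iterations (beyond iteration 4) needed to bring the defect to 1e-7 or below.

54

Rate ρ ≈ d_4/d_3 = 2.140e-01/2.815e-01 = 0.7602.
After j more steps, d_{4+j} ≈ 2.140e-01·ρ^j; need ρ^j ≤ 1e-7/2.140e-01 = 4.6729e-07.
j ≥ ln(4.6729e-07)/ln(0.7602) = -14.5763/-0.27417 = 53.165.
So 54 more iterations are needed.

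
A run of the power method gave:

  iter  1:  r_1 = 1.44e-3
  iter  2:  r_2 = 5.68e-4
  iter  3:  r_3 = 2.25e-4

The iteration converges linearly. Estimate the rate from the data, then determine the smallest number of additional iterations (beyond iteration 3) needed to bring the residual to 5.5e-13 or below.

22

Rate ρ ≈ r_3/r_2 = 2.25e-4/5.68e-4 = 0.3961.
After j more steps, r_{3+j} ≈ 2.25e-4·ρ^j; need ρ^j ≤ 5.5e-13/2.25e-4 = 2.44444e-09.
j ≥ ln(2.44444e-09)/ln(0.3961) = -19.8294/-0.92609 = 21.412.
So 22 more iterations are needed.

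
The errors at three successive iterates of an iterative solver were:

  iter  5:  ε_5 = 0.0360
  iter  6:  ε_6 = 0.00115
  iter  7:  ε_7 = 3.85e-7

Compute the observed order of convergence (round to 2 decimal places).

p ≈ ln(ε_7/ε_6) / ln(ε_6/ε_5)
  = ln(3.85e-7/0.00115) / ln(0.00115/0.0360)
  = ln(0.000334783) / ln(0.0319444)
  = -8.00203 / -3.44376 ≈ 2.32363

2.32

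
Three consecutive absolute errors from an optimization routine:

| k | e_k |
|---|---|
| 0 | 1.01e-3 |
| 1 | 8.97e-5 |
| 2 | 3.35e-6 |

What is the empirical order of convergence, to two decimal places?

p ≈ ln(e_2/e_1) / ln(e_1/e_0)
  = ln(3.35e-6/8.97e-5) / ln(8.97e-5/1.01e-3)
  = ln(0.0373467) / ln(0.0888119)
  = -3.28751 / -2.42123 ≈ 1.35779

1.36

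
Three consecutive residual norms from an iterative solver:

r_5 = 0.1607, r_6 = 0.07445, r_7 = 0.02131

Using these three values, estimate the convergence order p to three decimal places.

1.626

p ≈ ln(r_7/r_6) / ln(r_6/r_5)
  = ln(0.02131/0.07445) / ln(0.07445/0.1607)
  = ln(0.286232) / ln(0.463286)
  = -1.250953 / -0.769411 ≈ 1.625858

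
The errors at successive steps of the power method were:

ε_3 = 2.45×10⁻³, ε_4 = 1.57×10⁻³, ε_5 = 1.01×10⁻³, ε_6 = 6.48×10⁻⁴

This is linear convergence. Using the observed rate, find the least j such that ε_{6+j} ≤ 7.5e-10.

Rate ρ ≈ ε_6/ε_5 = 6.48×10⁻⁴/1.01×10⁻³ = 0.6416.
After j more steps, ε_{6+j} ≈ 6.48×10⁻⁴·ρ^j; need ρ^j ≤ 7.5e-10/6.48×10⁻⁴ = 1.15741e-06.
j ≥ ln(1.15741e-06)/ln(0.6416) = -13.6693/-0.44379 = 30.801.
So 31 more iterations are needed.

31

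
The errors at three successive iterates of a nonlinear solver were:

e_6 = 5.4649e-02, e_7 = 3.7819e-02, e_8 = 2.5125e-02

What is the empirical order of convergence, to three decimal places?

1.111

p ≈ ln(e_8/e_7) / ln(e_7/e_6)
  = ln(2.5125e-02/3.7819e-02) / ln(3.7819e-02/5.4649e-02)
  = ln(0.664349) / ln(0.692035)
  = -0.408948 / -0.368119 ≈ 1.110913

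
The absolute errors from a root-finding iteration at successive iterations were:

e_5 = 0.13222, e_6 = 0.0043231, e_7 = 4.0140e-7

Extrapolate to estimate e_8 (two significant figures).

First estimate the order: p ≈ ln(e_7/e_6) / ln(e_6/e_5) = ln(4.0140e-7/0.0043231)/ln(0.0043231/0.13222) = ln(9.285e-05)/ln(0.0326963) ≈ 2.7144.
Then e_8 ≈ e_7·(e_7/e_6)^p = 4.0140e-7·(9.285e-05)^2.7144 = 4.0140e-7·1.13487e-11 ≈ 4.555e-18.

4.6e-18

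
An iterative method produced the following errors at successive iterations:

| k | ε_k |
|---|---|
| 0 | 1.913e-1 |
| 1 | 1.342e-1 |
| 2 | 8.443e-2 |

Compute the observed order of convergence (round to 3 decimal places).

p ≈ ln(ε_2/ε_1) / ln(ε_1/ε_0)
  = ln(8.443e-2/1.342e-1) / ln(1.342e-1/1.913e-1)
  = ln(0.629136) / ln(0.701516)
  = -0.463408 / -0.354512 ≈ 1.307172

1.307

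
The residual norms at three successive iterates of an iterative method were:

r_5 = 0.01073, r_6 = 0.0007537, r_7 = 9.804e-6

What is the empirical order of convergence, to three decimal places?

1.635

p ≈ ln(r_7/r_6) / ln(r_6/r_5)
  = ln(9.804e-6/0.0007537) / ln(0.0007537/0.01073)
  = ln(0.0130078) / ln(0.0702423)
  = -4.342206 / -2.655805 ≈ 1.634987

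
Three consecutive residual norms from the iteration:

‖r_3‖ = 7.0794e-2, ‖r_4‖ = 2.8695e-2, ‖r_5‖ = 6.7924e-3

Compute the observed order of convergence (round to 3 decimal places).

p ≈ ln(‖r_5‖/‖r_4‖) / ln(‖r_4‖/‖r_3‖)
  = ln(6.7924e-3/2.8695e-2) / ln(2.8695e-2/7.0794e-2)
  = ln(0.23671) / ln(0.405331)
  = -1.440920 / -0.903051 ≈ 1.595613

1.596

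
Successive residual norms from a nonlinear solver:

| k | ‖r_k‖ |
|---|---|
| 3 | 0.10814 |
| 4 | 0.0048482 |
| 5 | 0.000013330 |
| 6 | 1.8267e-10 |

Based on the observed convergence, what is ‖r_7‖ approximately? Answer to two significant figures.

First estimate the order: p ≈ ln(‖r_6‖/‖r_5‖) / ln(‖r_5‖/‖r_4‖) = ln(1.8267e-10/0.000013330)/ln(0.000013330/0.0048482) = ln(1.37037e-05)/ln(0.00274947) ≈ 1.8991.
Then ‖r_7‖ ≈ ‖r_6‖·(‖r_6‖/‖r_5‖)^p = 1.8267e-10·(1.37037e-05)^1.8991 = 1.8267e-10·5.81258e-10 ≈ 1.062e-19.

1.1e-19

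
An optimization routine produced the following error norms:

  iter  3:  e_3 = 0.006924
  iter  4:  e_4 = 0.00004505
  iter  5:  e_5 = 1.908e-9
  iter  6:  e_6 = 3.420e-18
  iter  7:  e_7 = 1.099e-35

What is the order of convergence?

2

Consecutive ratios: e_7/e_6 = 1.099e-35/3.420e-18 = 3.21345e-18, e_6/e_5 = 3.420e-18/1.908e-9 = 1.79245e-09.
p ≈ ln(3.21345e-18)/ln(1.79245e-09) = -40.2792/-20.1397 ≈ 2.00.
So the convergence is quadratic (order 2).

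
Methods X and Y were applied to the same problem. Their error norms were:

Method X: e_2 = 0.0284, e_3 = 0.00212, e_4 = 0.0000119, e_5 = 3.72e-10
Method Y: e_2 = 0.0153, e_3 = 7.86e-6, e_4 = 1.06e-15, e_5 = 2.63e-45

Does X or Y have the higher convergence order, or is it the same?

Y

Method X: p ≈ ln(3.72e-10/0.0000119)/ln(0.0000119/0.00212) ≈ 2.00.
Method Y: p ≈ ln(2.63e-45/1.06e-15)/ln(1.06e-15/7.86e-6) ≈ 3.00.
Method Y has the higher order (≈3.0 vs ≈2.0).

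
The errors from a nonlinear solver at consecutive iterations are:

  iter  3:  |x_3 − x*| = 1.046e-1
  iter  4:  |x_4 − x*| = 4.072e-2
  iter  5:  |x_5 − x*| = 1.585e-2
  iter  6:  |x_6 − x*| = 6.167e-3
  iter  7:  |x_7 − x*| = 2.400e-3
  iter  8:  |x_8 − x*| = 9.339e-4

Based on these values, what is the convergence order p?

1

Consecutive ratios: |x_8 − x*|/|x_7 − x*| = 9.339e-4/2.400e-3 = 0.389125, |x_7 − x*|/|x_6 − x*| = 2.400e-3/6.167e-3 = 0.389168.
p ≈ ln(0.389125)/ln(0.389168) = -0.9439/-0.9437 ≈ 1.00.
So the convergence is linear (order 1).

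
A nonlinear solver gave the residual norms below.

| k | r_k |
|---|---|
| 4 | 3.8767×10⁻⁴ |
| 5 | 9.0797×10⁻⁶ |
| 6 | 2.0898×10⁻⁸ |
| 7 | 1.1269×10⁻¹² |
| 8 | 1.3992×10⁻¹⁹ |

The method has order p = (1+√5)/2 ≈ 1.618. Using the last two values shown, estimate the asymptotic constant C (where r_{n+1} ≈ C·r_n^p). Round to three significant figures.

C ≈ r_8 / r_7^1.618
  = 1.3992×10⁻¹⁹ / (1.1269×10⁻¹²)^1.618
  = 1.3992×10⁻¹⁹ / 4.65533e-20 ≈ 3.0056

3.01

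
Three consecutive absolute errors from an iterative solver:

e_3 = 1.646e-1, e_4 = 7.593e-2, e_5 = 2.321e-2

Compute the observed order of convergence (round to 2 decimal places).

1.53

p ≈ ln(e_5/e_4) / ln(e_4/e_3)
  = ln(2.321e-2/7.593e-2) / ln(7.593e-2/1.646e-1)
  = ln(0.305676) / ln(0.4613)
  = -1.18523 / -0.77371 ≈ 1.53188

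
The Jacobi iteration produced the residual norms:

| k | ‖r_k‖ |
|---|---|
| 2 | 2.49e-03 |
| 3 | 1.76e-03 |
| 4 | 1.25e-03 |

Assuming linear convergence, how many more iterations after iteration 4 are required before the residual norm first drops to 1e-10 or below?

48

Rate ρ ≈ ‖r_4‖/‖r_3‖ = 1.25e-03/1.76e-03 = 0.7102.
After j more steps, ‖r_{4+j}‖ ≈ 1.25e-03·ρ^j; need ρ^j ≤ 1e-10/1.25e-03 = 8e-08.
j ≥ ln(8e-08)/ln(0.7102) = -16.3412/-0.34221 = 47.752.
So 48 more iterations are needed.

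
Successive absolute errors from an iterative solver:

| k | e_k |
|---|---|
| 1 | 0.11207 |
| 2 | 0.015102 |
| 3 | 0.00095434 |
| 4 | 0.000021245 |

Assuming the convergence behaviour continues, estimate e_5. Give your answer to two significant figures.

1.1e-7

First estimate the order: p ≈ ln(e_4/e_3) / ln(e_3/e_2) = ln(0.000021245/0.00095434)/ln(0.00095434/0.015102) = ln(0.0222615)/ln(0.063193) ≈ 1.3778.
Then e_5 ≈ e_4·(e_4/e_3)^p = 0.000021245·(0.0222615)^1.3778 = 0.000021245·0.00528762 ≈ 1.123e-07.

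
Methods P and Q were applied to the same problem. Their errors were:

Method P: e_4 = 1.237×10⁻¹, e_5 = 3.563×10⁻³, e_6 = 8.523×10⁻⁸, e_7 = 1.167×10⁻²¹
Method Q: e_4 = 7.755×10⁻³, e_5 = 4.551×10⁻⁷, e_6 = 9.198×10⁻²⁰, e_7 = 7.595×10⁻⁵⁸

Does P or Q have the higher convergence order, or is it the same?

Method P: p ≈ ln(1.167×10⁻²¹/8.523×10⁻⁸)/ln(8.523×10⁻⁸/3.563×10⁻³) ≈ 3.00.
Method Q: p ≈ ln(7.595×10⁻⁵⁸/9.198×10⁻²⁰)/ln(9.198×10⁻²⁰/4.551×10⁻⁷) ≈ 3.00.
Both orders ≈ 3.0 — effectively the same.

same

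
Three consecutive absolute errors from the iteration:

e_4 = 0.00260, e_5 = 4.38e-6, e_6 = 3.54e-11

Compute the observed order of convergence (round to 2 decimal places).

1.84

p ≈ ln(e_6/e_5) / ln(e_5/e_4)
  = ln(3.54e-11/4.38e-6) / ln(4.38e-6/0.00260)
  = ln(8.08219e-06) / ln(0.00168462)
  = -11.72585 / -6.38622 ≈ 1.83612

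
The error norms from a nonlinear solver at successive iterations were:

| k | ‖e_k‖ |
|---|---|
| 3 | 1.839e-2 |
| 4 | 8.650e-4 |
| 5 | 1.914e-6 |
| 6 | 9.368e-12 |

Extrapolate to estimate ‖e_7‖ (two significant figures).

First estimate the order: p ≈ ln(‖e_6‖/‖e_5‖) / ln(‖e_5‖/‖e_4‖) = ln(9.368e-12/1.914e-6)/ln(1.914e-6/8.650e-4) = ln(4.89446e-06)/ln(0.00221272) ≈ 2.0001.
Then ‖e_7‖ ≈ ‖e_6‖·(‖e_6‖/‖e_5‖)^p = 9.368e-12·(4.89446e-06)^2.0001 = 9.368e-12·2.39265e-11 ≈ 2.241e-22.

2.2e-22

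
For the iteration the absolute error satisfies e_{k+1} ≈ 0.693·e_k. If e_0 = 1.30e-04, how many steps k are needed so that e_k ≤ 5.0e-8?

After k steps, e_k ≈ 1.30e-04·0.693^k.
Need 0.693^k ≤ 5.0e-8/1.30e-04 = 0.000384615.
k ≥ ln(0.000384615)/ln(0.693) = -7.8633/-0.36673 = 21.442.
Smallest integer k = 22.

22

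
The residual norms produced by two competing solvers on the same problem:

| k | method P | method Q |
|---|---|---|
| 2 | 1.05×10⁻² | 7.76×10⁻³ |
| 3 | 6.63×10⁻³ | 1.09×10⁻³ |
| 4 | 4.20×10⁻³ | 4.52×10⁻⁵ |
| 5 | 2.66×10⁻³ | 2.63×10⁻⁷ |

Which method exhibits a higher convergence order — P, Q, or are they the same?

Q

Method P: p ≈ ln(2.66×10⁻³/4.20×10⁻³)/ln(4.20×10⁻³/6.63×10⁻³) ≈ 1.00.
Method Q: p ≈ ln(2.63×10⁻⁷/4.52×10⁻⁵)/ln(4.52×10⁻⁵/1.09×10⁻³) ≈ 1.62.
Method Q has the higher order (≈1.6 vs ≈1.0).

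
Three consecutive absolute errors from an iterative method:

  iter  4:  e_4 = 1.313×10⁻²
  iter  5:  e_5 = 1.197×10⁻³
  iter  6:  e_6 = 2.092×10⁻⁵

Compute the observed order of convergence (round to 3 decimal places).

1.690

p ≈ ln(e_6/e_5) / ln(e_5/e_4)
  = ln(2.092×10⁻⁵/1.197×10⁻³) / ln(1.197×10⁻³/1.313×10⁻²)
  = ln(0.017477) / ln(0.0911653)
  = -4.046870 / -2.395081 ≈ 1.689659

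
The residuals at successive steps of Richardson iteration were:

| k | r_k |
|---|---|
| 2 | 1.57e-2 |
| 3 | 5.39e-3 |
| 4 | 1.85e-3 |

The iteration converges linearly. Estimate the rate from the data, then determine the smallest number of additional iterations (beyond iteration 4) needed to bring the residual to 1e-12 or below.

Rate ρ ≈ r_4/r_3 = 1.85e-3/5.39e-3 = 0.3432.
After j more steps, r_{4+j} ≈ 1.85e-3·ρ^j; need ρ^j ≤ 1e-12/1.85e-3 = 5.40541e-10.
j ≥ ln(5.40541e-10)/ln(0.3432) = -21.3385/-1.06944 = 19.953.
So 20 more iterations are needed.

20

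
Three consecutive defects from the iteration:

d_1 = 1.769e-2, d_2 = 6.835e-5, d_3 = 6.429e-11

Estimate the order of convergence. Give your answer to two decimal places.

2.50

p ≈ ln(d_3/d_2) / ln(d_2/d_1)
  = ln(6.429e-11/6.835e-5) / ln(6.835e-5/1.769e-2)
  = ln(9.406e-07) / ln(0.00386376)
  = -13.87675 / -5.55611 ≈ 2.49757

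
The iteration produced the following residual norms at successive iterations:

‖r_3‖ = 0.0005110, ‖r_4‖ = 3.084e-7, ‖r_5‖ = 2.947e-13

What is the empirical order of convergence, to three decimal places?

1.870

p ≈ ln(‖r_5‖/‖r_4‖) / ln(‖r_4‖/‖r_3‖)
  = ln(2.947e-13/3.084e-7) / ln(3.084e-7/0.0005110)
  = ln(9.55577e-07) / ln(0.000603523)
  = -13.860950 / -7.412726 ≈ 1.869886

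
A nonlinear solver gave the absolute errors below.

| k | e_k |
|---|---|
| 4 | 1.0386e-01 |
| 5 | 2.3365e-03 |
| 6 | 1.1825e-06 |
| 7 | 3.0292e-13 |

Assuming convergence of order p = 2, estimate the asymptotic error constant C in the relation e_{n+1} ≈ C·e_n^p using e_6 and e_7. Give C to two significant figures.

0.22

C ≈ e_7 / e_6^2
  = 3.0292e-13 / (1.1825e-06)^2
  = 3.0292e-13 / 1.39831e-12 ≈ 0.21663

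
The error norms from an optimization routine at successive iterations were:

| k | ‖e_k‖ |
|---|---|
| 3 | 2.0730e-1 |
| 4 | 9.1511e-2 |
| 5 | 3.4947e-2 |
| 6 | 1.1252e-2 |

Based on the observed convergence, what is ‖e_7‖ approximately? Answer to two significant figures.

3.0e-3

First estimate the order: p ≈ ln(‖e_6‖/‖e_5‖) / ln(‖e_5‖/‖e_4‖) = ln(1.1252e-2/3.4947e-2)/ln(3.4947e-2/9.1511e-2) = ln(0.321973)/ln(0.381889) ≈ 1.1773.
Then ‖e_7‖ ≈ ‖e_6‖·(‖e_6‖/‖e_5‖)^p = 1.1252e-2·(0.321973)^1.1773 = 1.1252e-2·0.263364 ≈ 0.002963.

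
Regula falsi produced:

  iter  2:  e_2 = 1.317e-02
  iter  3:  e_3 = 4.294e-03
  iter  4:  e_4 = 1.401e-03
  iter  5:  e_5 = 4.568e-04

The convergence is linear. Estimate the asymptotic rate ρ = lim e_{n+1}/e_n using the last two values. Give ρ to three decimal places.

0.326

ρ ≈ e_5/e_4 = 4.568e-04/1.401e-03 = 0.32605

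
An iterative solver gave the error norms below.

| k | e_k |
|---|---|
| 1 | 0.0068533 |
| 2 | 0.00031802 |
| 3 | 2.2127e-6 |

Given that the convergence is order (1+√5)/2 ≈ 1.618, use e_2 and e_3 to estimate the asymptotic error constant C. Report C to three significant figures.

1.01

C ≈ e_3 / e_2^1.618
  = 2.2127e-6 / (0.00031802)^1.618
  = 2.2127e-6 / 2.19266e-06 ≈ 1.0091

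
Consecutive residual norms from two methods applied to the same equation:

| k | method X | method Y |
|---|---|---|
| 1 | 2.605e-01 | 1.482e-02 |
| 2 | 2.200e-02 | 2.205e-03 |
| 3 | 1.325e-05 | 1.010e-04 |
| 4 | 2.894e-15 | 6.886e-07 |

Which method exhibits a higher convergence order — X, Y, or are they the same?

X

Method X: p ≈ ln(2.894e-15/1.325e-05)/ln(1.325e-05/2.200e-02) ≈ 3.00.
Method Y: p ≈ ln(6.886e-07/1.010e-04)/ln(1.010e-04/2.205e-03) ≈ 1.62.
Method X has the higher order (≈3.0 vs ≈1.6).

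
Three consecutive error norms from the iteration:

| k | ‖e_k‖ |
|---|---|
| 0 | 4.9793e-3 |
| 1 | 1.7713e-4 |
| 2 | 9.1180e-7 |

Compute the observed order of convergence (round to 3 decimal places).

p ≈ ln(‖e_2‖/‖e_1‖) / ln(‖e_1‖/‖e_0‖)
  = ln(9.1180e-7/1.7713e-4) / ln(1.7713e-4/4.9793e-3)
  = ln(0.00514763) / ln(0.0355733)
  = -5.269219 / -3.336160 ≈ 1.579426

1.579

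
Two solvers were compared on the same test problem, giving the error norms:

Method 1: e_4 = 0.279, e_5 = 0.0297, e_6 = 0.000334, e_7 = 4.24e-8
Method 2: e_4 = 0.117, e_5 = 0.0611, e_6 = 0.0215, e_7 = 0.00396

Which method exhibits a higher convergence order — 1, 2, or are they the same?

1

Method 1: p ≈ ln(4.24e-8/0.000334)/ln(0.000334/0.0297) ≈ 2.00.
Method 2: p ≈ ln(0.00396/0.0215)/ln(0.0215/0.0611) ≈ 1.62.
Method 1 has the higher order (≈2.0 vs ≈1.6).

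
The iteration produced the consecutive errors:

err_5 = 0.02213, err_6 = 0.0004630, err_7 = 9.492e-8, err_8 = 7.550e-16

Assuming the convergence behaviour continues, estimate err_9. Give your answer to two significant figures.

1.2e-33

First estimate the order: p ≈ ln(err_8/err_7) / ln(err_7/err_6) = ln(7.550e-16/9.492e-8)/ln(9.492e-8/0.0004630) = ln(7.95407e-09)/ln(0.000205011) ≈ 2.1960.
Then err_9 ≈ err_8·(err_8/err_7)^p = 7.550e-16·(7.95407e-09)^2.1960 = 7.550e-16·1.63566e-18 ≈ 1.235e-33.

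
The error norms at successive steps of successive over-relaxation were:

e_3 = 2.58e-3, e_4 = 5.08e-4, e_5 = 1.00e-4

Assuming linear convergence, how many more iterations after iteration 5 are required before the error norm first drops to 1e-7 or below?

5

Rate ρ ≈ e_5/e_4 = 1.00e-4/5.08e-4 = 0.1969.
After j more steps, e_{5+j} ≈ 1.00e-4·ρ^j; need ρ^j ≤ 1e-7/1.00e-4 = 0.001.
j ≥ ln(0.001)/ln(0.1969) = -6.9078/-1.62506 = 4.251.
So 5 more iterations are needed.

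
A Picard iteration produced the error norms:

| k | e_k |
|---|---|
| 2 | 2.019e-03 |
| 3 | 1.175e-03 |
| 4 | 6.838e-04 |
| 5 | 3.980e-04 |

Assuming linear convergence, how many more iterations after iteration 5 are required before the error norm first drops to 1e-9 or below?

Rate ρ ≈ e_5/e_4 = 3.980e-04/6.838e-04 = 0.5820.
After j more steps, e_{5+j} ≈ 3.980e-04·ρ^j; need ρ^j ≤ 1e-9/3.980e-04 = 2.51256e-06.
j ≥ ln(2.51256e-06)/ln(0.5820) = -12.8942/-0.54128 = 23.822.
So 24 more iterations are needed.

24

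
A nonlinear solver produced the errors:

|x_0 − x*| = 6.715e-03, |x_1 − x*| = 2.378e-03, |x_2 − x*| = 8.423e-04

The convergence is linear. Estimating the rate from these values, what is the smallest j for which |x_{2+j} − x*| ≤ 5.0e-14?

Rate ρ ≈ |x_2 − x*|/|x_1 − x*| = 8.423e-04/2.378e-03 = 0.3542.
After j more steps, |x_{2+j} − x*| ≈ 8.423e-04·ρ^j; need ρ^j ≤ 5.0e-14/8.423e-04 = 5.93613e-11.
j ≥ ln(5.93613e-11)/ln(0.3542) = -23.5474/-1.03789 = 22.688.
So 23 more iterations are needed.

23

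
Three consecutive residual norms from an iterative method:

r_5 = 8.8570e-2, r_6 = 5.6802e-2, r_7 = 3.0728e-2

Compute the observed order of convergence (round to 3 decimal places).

p ≈ ln(r_7/r_6) / ln(r_6/r_5)
  = ln(3.0728e-2/5.6802e-2) / ln(5.6802e-2/8.8570e-2)
  = ln(0.540967) / ln(0.641323)
  = -0.614397 / -0.444222 ≈ 1.383085

1.383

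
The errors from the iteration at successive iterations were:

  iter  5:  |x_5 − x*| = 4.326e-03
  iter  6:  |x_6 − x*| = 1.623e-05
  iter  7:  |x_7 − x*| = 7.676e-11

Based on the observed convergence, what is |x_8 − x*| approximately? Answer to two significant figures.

1.6e-22

First estimate the order: p ≈ ln(|x_7 − x*|/|x_6 − x*|) / ln(|x_6 − x*|/|x_5 − x*|) = ln(7.676e-11/1.623e-05)/ln(1.623e-05/4.326e-03) = ln(4.72951e-06)/ln(0.00375173) ≈ 2.1953.
Then |x_8 − x*| ≈ |x_7 − x*|·(|x_7 − x*|/|x_6 − x*|)^p = 7.676e-11·(4.72951e-06)^2.1953 = 7.676e-11·2.03997e-12 ≈ 1.566e-22.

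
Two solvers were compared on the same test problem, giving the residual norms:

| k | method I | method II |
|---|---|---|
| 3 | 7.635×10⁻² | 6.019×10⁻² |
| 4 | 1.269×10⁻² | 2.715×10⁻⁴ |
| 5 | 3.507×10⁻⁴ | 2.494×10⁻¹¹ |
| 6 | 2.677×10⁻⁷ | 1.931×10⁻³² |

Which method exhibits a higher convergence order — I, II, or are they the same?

II

Method I: p ≈ ln(2.677×10⁻⁷/3.507×10⁻⁴)/ln(3.507×10⁻⁴/1.269×10⁻²) ≈ 2.00.
Method II: p ≈ ln(1.931×10⁻³²/2.494×10⁻¹¹)/ln(2.494×10⁻¹¹/2.715×10⁻⁴) ≈ 3.00.
Method II has the higher order (≈3.0 vs ≈2.0).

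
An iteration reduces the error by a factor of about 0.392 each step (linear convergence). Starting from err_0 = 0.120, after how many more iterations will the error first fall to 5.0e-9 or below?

19

After k steps, err_k ≈ 0.120·0.392^k.
Need 0.392^k ≤ 5.0e-9/0.120 = 4.16667e-08.
k ≥ ln(4.16667e-08)/ln(0.392) = -16.9936/-0.93649 = 18.146.
Smallest integer k = 19.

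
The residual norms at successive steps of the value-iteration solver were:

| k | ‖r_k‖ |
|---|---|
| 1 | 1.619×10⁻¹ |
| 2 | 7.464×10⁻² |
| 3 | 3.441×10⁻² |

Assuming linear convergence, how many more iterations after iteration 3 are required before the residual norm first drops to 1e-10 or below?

Rate ρ ≈ ‖r_3‖/‖r_2‖ = 3.441×10⁻²/7.464×10⁻² = 0.4610.
After j more steps, ‖r_{3+j}‖ ≈ 3.441×10⁻²·ρ^j; need ρ^j ≤ 1e-10/3.441×10⁻² = 2.90613e-09.
j ≥ ln(2.90613e-09)/ln(0.4610) = -19.6564/-0.77436 = 25.384.
So 26 more iterations are needed.

26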